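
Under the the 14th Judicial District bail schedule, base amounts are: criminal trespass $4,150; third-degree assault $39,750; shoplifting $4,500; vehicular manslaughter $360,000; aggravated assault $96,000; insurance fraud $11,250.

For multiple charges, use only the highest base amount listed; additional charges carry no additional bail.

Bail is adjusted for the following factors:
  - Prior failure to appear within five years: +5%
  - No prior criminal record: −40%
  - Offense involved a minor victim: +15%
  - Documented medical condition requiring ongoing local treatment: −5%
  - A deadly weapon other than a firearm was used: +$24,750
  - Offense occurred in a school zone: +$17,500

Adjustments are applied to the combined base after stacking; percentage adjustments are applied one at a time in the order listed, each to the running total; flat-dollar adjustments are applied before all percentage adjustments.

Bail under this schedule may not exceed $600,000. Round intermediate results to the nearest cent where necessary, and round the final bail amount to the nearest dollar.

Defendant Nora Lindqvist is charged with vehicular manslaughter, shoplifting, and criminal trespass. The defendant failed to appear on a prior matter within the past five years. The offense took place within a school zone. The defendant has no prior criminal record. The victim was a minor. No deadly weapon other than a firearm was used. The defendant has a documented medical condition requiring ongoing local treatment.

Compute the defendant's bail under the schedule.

Base amounts from the schedule: vehicular manslaughter $360,000; shoplifting $4,500; criminal trespass $4,150.
Stacking rule: use the highest base only. Highest is vehicular manslaughter at $360,000. Combined base = $360,000.
Offense occurred in a school zone (+$17,500 flat): $360,000 + $17,500 = $377,500.
Prior failure to appear within five years (+5%): $377,500 × 1.05 = $396,375.
No prior criminal record (−40%): $396,375 × 0.6 = $237,825.
Offense involved a minor victim (+15%): $237,825 × 1.15 = $273,498.75.
Documented medical condition requiring ongoing local treatment (−5%): $273,498.75 × 0.95 = $259,823.81.
$259,823.81 is within the $600,000 maximum.
Rounded to the nearest dollar: $259,824.

$259,824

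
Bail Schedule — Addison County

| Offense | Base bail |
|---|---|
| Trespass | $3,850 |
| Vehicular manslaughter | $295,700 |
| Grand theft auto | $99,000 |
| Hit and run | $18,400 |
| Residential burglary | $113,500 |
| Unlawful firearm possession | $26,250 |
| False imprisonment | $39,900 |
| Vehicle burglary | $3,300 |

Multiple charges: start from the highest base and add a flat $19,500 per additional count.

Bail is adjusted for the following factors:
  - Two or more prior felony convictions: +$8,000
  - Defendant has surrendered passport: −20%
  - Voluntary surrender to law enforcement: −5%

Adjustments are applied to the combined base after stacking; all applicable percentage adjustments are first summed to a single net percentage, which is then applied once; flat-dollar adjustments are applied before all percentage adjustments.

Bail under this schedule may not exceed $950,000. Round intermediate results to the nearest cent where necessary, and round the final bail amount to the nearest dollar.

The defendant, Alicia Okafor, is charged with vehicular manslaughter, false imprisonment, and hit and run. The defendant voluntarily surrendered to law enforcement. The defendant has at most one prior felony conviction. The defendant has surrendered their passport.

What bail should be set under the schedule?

$251,025

Base amounts from the schedule: vehicular manslaughter $295,700; false imprisonment $39,900; hit and run $18,400.
Stacking rule: highest base plus $19,500 per additional charge. Highest is vehicular manslaughter at $295,700; 2 additional charges → +$39,000. Combined base = $334,700.
Net percentage adjustment: −20% −5% = −25%. $334,700 × 0.75 = $251,025.
$251,025 is within the $950,000 maximum.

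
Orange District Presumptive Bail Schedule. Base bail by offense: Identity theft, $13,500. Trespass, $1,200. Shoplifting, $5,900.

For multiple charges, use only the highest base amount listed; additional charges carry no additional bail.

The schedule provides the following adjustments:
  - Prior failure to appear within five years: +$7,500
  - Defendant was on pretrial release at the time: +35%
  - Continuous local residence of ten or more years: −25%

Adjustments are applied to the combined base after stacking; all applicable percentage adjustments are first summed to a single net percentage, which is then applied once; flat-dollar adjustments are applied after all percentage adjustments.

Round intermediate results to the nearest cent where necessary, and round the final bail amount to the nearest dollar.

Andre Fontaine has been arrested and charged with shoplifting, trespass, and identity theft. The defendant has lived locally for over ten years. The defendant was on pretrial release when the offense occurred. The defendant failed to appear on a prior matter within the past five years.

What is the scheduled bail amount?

Base amounts from the schedule: shoplifting $5,900; trespass $1,200; identity theft $13,500.
Stacking rule: use the highest base only. Highest is identity theft at $13,500. Combined base = $13,500.
Net percentage adjustment: +35% −25% = +10%. $13,500 × 1.1 = $14,850.
Prior failure to appear within five years (+$7,500 flat): $14,850 + $7,500 = $22,350.

$22,350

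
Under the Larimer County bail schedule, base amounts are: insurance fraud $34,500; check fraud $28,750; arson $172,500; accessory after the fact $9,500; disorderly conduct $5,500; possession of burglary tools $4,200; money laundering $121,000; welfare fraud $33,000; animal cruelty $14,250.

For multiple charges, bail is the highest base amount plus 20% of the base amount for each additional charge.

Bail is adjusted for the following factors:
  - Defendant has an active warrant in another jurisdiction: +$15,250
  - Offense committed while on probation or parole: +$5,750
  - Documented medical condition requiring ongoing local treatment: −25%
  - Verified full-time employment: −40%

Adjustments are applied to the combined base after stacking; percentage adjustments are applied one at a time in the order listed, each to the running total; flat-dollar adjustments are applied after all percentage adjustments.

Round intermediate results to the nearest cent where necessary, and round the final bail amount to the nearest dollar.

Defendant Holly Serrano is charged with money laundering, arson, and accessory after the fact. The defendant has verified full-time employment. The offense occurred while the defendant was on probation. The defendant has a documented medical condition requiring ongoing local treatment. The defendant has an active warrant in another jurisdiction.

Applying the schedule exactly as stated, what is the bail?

Base amounts from the schedule: money laundering $121,000; arson $172,500; accessory after the fact $9,500.
Stacking rule: highest base plus 20% of each additional charge. Highest is arson at $172,500. Additional: $121,000 × 20% = $24,200; $9,500 × 20% = $1,900. Combined base = $172,500 + $26,100 = $198,600.
Documented medical condition requiring ongoing local treatment (−25%): $198,600 × 0.75 = $148,950.
Verified full-time employment (−40%): $148,950 × 0.6 = $89,370.
Defendant has an active warrant in another jurisdiction (+$15,250 flat): $89,370 + $15,250 = $104,620.
Offense committed while on probation or parole (+$5,750 flat): $104,620 + $5,750 = $110,370.

$110,370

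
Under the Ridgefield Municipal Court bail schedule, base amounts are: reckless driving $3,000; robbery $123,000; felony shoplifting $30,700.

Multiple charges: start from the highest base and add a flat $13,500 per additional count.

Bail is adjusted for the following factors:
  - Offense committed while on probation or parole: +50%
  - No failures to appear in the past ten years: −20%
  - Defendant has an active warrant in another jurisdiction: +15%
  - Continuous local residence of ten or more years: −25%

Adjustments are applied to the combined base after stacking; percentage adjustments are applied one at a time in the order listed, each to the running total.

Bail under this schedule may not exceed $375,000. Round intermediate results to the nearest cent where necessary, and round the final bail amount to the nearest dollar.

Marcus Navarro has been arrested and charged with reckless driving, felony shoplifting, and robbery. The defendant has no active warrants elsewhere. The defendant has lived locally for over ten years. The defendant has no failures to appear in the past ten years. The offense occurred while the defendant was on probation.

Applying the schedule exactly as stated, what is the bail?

Base amounts from the schedule: reckless driving $3,000; felony shoplifting $30,700; robbery $123,000.
Stacking rule: highest base plus $13,500 per additional charge. Highest is robbery at $123,000; 2 additional charges → +$27,000. Combined base = $150,000.
Offense committed while on probation or parole (+50%): $150,000 × 1.5 = $225,000.
No failures to appear in the past ten years (−20%): $225,000 × 0.8 = $180,000.
Continuous local residence of ten or more years (−25%): $180,000 × 0.75 = $135,000.
$135,000 is within the $375,000 maximum.

$135,000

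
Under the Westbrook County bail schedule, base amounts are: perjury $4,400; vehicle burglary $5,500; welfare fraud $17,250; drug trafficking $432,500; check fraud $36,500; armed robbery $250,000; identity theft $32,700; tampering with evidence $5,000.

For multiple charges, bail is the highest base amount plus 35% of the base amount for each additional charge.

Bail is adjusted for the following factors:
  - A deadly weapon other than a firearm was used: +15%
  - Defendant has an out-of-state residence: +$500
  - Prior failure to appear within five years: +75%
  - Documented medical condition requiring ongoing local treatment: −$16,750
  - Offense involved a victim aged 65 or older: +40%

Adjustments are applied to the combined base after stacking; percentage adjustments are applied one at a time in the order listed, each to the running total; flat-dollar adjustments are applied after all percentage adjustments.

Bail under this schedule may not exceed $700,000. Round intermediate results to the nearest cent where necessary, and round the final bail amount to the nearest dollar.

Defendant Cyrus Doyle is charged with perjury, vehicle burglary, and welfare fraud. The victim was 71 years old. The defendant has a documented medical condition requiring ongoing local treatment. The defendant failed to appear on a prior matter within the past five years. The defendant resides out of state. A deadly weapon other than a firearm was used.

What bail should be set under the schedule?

Base amounts from the schedule: perjury $4,400; vehicle burglary $5,500; welfare fraud $17,250.
Stacking rule: highest base plus 35% of each additional charge. Highest is welfare fraud at $17,250. Additional: $4,400 × 35% = $1,540; $5,500 × 35% = $1,925. Combined base = $17,250 + $3,465 = $20,715.
A deadly weapon other than a firearm was used (+15%): $20,715 × 1.15 = $23,822.25.
Prior failure to appear within five years (+75%): $23,822.25 × 1.75 = $41,688.94.
Offense involved a victim aged 65 or older (+40%): $41,688.94 × 1.4 = $58,364.52.
Defendant has an out-of-state residence (+$500 flat): $58,364.52 + $500 = $58,864.52.
Documented medical condition requiring ongoing local treatment (−$16,750 flat): $58,864.52 − $16,750 = $42,114.52.
$42,114.52 is within the $700,000 maximum.
Rounded to the nearest dollar: $42,115.

$42,115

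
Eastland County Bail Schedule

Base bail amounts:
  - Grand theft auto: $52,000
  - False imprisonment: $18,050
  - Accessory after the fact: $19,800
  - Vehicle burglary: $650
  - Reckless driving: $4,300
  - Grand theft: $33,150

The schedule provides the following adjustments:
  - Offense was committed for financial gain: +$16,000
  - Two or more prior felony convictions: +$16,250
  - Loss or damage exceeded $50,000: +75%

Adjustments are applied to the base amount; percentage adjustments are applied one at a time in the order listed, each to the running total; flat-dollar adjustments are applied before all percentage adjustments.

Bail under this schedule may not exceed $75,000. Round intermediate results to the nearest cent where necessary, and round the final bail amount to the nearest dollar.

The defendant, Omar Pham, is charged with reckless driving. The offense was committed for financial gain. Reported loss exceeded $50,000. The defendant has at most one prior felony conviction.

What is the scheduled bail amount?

$35,525

Base amounts from the schedule: reckless driving $4,300.
Single charge. Combined base = $4,300.
Offense was committed for financial gain (+$16,000 flat): $4,300 + $16,000 = $20,300.
Loss or damage exceeded $50,000 (+75%): $20,300 × 1.75 = $35,525.
$35,525 is within the $75,000 maximum.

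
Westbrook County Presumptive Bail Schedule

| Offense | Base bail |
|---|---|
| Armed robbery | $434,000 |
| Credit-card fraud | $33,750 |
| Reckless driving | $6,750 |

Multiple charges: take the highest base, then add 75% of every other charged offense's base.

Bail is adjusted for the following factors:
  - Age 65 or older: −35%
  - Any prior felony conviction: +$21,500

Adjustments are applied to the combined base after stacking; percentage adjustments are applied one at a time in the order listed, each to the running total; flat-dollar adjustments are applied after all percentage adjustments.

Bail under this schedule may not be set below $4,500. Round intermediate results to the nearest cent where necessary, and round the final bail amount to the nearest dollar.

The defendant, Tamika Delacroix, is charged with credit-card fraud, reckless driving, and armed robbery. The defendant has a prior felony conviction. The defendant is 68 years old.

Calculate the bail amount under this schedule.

Base amounts from the schedule: credit-card fraud $33,750; reckless driving $6,750; armed robbery $434,000.
Stacking rule: highest base plus 75% of each additional charge. Highest is armed robbery at $434,000. Additional: $33,750 × 75% = $25,312.50; $6,750 × 75% = $5,062.50. Combined base = $434,000 + $30,375 = $464,375.
Age 65 or older (−35%): $464,375 × 0.65 = $301,843.75.
Any prior felony conviction (+$21,500 flat): $301,843.75 + $21,500 = $323,343.75.
$323,343.75 is at or above the $4,500 minimum.
Rounded to the nearest dollar: $323,344.

$323,344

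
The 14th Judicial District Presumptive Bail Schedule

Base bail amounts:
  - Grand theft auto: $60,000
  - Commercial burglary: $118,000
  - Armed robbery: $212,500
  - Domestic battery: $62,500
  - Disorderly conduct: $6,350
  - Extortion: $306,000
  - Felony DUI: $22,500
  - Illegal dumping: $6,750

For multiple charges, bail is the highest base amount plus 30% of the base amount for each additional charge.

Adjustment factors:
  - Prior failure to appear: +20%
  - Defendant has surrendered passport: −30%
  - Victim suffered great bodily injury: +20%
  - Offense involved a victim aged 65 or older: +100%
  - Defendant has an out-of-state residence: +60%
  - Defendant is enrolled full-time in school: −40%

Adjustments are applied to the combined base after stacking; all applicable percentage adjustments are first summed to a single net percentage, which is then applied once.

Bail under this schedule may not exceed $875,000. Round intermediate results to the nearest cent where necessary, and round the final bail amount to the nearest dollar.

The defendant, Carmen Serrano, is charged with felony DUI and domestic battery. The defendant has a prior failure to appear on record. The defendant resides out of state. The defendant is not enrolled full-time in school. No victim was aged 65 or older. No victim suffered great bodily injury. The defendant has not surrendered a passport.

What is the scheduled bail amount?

Base amounts from the schedule: felony DUI $22,500; domestic battery $62,500.
Stacking rule: highest base plus 30% of each additional charge. Highest is domestic battery at $62,500. Additional: $22,500 × 30% = $6,750. Combined base = $62,500 + $6,750 = $69,250.
Net percentage adjustment: +20% +60% = +80%. $69,250 × 1.8 = $124,650.
$124,650 is within the $875,000 maximum.

$124,650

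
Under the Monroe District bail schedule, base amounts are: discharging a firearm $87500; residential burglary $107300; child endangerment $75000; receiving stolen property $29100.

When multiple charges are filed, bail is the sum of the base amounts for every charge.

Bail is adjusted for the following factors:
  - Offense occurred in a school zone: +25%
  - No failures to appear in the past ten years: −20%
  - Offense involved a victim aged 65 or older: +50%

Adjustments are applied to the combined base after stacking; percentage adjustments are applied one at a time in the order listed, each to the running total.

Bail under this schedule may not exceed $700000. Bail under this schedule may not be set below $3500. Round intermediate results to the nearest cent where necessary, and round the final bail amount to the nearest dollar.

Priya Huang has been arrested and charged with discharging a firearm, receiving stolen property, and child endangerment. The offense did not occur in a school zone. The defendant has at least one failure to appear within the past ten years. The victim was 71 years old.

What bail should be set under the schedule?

Base amounts from the schedule: discharging a firearm $87500; receiving stolen property $29100; child endangerment $75000.
Stacking rule: sum of all bases. $87500 + $29100 + $75000 = $191600.
Offense involved a victim aged 65 or older (+50%): $191600 × 1.5 = $287400.
$287400 is within the $700000 maximum.
$287400 is at or above the $3500 minimum.

$287400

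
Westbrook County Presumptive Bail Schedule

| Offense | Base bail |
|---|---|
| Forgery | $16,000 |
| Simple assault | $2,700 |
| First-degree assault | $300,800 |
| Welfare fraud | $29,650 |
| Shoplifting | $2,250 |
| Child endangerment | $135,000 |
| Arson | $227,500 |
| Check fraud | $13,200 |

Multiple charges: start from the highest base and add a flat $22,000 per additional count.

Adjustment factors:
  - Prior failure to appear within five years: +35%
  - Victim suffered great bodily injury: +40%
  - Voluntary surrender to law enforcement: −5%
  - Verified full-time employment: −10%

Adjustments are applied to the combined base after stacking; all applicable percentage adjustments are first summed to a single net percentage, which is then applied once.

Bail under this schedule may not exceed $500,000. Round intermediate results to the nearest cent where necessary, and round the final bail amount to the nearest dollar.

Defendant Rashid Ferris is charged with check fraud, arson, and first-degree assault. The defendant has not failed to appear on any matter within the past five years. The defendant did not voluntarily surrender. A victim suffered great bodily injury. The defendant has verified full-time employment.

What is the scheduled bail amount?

$448,240

Base amounts from the schedule: check fraud $13,200; arson $227,500; first-degree assault $300,800.
Stacking rule: highest base plus $22,000 per additional charge. Highest is first-degree assault at $300,800; 2 additional charges → +$44,000. Combined base = $344,800.
Net percentage adjustment: +40% −10% = +30%. $344,800 × 1.3 = $448,240.
$448,240 is within the $500,000 maximum.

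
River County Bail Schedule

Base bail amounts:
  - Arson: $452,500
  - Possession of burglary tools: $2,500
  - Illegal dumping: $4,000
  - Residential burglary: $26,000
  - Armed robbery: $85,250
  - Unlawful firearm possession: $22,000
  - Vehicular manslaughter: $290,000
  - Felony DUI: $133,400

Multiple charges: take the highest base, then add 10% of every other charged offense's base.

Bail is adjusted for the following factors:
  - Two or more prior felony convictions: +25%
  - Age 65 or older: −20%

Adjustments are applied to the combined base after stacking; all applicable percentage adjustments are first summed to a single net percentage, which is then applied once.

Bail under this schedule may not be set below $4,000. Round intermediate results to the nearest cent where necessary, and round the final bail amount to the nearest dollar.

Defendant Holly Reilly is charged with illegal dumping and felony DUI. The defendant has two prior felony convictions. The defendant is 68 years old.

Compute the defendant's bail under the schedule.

Base amounts from the schedule: illegal dumping $4,000; felony DUI $133,400.
Stacking rule: highest base plus 10% of each additional charge. Highest is felony DUI at $133,400. Additional: $4,000 × 10% = $400. Combined base = $133,400 + $400 = $133,800.
Net percentage adjustment: +25% −20% = +5%. $133,800 × 1.05 = $140,490.
$140,490 is at or above the $4,000 minimum.

$140,490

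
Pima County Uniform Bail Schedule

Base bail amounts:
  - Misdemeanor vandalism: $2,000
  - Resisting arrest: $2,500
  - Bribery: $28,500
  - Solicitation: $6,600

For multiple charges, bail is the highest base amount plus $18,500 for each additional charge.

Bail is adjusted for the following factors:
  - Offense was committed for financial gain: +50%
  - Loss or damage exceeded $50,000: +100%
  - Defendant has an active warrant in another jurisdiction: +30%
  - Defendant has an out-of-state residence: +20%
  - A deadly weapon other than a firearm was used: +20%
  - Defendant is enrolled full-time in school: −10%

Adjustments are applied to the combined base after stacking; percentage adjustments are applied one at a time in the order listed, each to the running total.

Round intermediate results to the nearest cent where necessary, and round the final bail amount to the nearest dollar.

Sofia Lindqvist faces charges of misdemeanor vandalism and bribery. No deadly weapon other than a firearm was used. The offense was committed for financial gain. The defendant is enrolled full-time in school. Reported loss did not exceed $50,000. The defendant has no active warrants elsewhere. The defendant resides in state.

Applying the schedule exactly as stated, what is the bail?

$63,450

Base amounts from the schedule: misdemeanor vandalism $2,000; bribery $28,500.
Stacking rule: highest base plus $18,500 per additional charge. Highest is bribery at $28,500; 1 additional charge → +$18,500. Combined base = $47,000.
Offense was committed for financial gain (+50%): $47,000 × 1.5 = $70,500.
Defendant is enrolled full-time in school (−10%): $70,500 × 0.9 = $63,450.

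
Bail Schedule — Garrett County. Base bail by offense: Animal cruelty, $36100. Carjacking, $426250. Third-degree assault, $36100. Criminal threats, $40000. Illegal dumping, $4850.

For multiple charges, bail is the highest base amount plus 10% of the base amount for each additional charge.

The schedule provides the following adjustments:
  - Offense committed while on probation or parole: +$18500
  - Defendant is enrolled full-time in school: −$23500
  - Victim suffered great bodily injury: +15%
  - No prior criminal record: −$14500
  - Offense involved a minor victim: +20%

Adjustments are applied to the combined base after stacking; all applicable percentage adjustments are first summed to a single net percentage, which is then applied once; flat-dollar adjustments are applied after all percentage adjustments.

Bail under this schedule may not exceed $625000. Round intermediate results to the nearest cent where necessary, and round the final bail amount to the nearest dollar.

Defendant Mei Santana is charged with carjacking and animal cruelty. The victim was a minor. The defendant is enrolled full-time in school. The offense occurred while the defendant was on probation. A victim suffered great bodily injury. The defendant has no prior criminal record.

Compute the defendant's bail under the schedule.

$560811

Base amounts from the schedule: carjacking $426250; animal cruelty $36100.
Stacking rule: highest base plus 10% of each additional charge. Highest is carjacking at $426250. Additional: $36100 × 10% = $3610. Combined base = $426250 + $3610 = $429860.
Net percentage adjustment: +15% +20% = +35%. $429860 × 1.35 = $580311.
Offense committed while on probation or parole (+$18500 flat): $580311 + $18500 = $598811.
Defendant is enrolled full-time in school (−$23500 flat): $598811 − $23500 = $575311.
No prior criminal record (−$14500 flat): $575311 − $14500 = $560811.
$560811 is within the $625000 maximum.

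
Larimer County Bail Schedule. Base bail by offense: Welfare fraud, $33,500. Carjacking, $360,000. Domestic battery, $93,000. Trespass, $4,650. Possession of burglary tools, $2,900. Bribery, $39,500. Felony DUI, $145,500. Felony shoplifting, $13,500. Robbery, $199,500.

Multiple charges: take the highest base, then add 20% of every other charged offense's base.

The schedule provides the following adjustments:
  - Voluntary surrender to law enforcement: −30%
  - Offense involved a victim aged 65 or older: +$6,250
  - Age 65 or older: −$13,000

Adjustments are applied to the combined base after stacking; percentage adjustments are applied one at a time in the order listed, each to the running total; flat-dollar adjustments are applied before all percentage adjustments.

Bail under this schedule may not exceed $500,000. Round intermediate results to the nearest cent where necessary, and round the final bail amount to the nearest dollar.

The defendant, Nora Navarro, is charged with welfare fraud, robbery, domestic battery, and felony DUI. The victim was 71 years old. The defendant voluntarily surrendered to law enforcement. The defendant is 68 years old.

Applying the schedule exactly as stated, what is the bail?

$173,005

Base amounts from the schedule: welfare fraud $33,500; robbery $199,500; domestic battery $93,000; felony DUI $145,500.
Stacking rule: highest base plus 20% of each additional charge. Highest is robbery at $199,500. Additional: $33,500 × 20% = $6,700; $93,000 × 20% = $18,600; $145,500 × 20% = $29,100. Combined base = $199,500 + $54,400 = $253,900.
Offense involved a victim aged 65 or older (+$6,250 flat): $253,900 + $6,250 = $260,150.
Age 65 or older (−$13,000 flat): $260,150 − $13,000 = $247,150.
Voluntary surrender to law enforcement (−30%): $247,150 × 0.7 = $173,005.
$173,005 is within the $500,000 maximum.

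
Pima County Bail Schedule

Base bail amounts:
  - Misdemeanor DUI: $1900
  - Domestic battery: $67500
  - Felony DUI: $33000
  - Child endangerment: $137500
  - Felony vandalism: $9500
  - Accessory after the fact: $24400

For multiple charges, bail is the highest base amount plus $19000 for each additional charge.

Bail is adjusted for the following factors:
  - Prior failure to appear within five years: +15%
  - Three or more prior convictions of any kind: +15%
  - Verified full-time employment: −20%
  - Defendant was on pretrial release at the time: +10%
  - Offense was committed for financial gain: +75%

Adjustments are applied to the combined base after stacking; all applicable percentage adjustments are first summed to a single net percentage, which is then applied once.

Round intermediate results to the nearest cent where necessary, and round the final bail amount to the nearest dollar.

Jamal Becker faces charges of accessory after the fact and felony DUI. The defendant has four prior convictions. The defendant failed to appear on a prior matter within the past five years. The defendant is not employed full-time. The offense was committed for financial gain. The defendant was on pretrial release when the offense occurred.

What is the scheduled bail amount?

Base amounts from the schedule: accessory after the fact $24400; felony DUI $33000.
Stacking rule: highest base plus $19000 per additional charge. Highest is felony DUI at $33000; 1 additional charge → +$19000. Combined base = $52000.
Net percentage adjustment: +15% +15% +10% +75% = +115%. $52000 × 2.15 = $111800.

$111800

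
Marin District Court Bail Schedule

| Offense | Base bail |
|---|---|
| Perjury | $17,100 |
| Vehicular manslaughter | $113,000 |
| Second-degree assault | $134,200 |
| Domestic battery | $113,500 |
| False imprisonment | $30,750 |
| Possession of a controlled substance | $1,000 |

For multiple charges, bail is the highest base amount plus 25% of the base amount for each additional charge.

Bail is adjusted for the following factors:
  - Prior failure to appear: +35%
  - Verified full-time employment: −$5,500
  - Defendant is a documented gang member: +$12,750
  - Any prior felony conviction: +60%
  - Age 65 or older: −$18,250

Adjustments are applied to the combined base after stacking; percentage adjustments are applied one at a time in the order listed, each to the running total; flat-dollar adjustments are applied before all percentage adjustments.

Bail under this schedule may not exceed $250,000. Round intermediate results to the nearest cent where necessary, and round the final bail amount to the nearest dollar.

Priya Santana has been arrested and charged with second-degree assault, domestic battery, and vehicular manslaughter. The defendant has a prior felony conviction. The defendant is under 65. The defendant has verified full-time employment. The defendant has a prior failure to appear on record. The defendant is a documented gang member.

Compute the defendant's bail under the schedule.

Base amounts from the schedule: second-degree assault $134,200; domestic battery $113,500; vehicular manslaughter $113,000.
Stacking rule: highest base plus 25% of each additional charge. Highest is second-degree assault at $134,200. Additional: $113,500 × 25% = $28,375; $113,000 × 25% = $28,250. Combined base = $134,200 + $56,625 = $190,825.
Verified full-time employment (−$5,500 flat): $190,825 − $5,500 = $185,325.
Defendant is a documented gang member (+$12,750 flat): $185,325 + $12,750 = $198,075.
Prior failure to appear (+35%): $198,075 × 1.35 = $267,401.25.
Any prior felony conviction (+60%): $267,401.25 × 1.6 = $427,842.
Result $427,842 exceeds the maximum of $250,000; bail is capped at $250,000.

$250,000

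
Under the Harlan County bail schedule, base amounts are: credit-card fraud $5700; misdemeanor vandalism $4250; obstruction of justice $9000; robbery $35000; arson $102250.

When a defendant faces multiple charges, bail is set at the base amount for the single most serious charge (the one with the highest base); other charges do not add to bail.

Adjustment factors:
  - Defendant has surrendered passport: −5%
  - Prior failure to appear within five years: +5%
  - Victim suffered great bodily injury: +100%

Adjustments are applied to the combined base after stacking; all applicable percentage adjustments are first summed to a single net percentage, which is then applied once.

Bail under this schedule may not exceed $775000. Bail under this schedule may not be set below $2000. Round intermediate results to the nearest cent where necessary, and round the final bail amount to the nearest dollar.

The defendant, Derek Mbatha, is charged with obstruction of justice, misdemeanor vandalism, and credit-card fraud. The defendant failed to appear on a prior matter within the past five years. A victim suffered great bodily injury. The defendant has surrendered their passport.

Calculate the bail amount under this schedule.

Base amounts from the schedule: obstruction of justice $9000; misdemeanor vandalism $4250; credit-card fraud $5700.
Stacking rule: use the highest base only. Highest is obstruction of justice at $9000. Combined base = $9000.
Net percentage adjustment: −5% +5% +100% = +100%. $9000 × 2 = $18000.
$18000 is within the $775000 maximum.
$18000 is at or above the $2000 minimum.

$18000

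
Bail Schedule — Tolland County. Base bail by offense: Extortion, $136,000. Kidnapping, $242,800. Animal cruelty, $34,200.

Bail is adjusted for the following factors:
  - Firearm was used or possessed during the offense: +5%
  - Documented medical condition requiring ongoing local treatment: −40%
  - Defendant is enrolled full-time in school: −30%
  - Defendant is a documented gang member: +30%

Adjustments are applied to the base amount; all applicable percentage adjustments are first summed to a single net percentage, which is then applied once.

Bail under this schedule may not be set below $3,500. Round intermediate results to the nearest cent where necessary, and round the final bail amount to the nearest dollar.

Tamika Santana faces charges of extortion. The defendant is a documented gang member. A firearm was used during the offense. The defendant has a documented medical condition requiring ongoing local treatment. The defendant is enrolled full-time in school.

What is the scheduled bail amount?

Base amounts from the schedule: extortion $136,000.
Single charge. Combined base = $136,000.
Net percentage adjustment: +5% −40% −30% +30% = −35%. $136,000 × 0.65 = $88,400.
$88,400 is at or above the $3,500 minimum.

$88,400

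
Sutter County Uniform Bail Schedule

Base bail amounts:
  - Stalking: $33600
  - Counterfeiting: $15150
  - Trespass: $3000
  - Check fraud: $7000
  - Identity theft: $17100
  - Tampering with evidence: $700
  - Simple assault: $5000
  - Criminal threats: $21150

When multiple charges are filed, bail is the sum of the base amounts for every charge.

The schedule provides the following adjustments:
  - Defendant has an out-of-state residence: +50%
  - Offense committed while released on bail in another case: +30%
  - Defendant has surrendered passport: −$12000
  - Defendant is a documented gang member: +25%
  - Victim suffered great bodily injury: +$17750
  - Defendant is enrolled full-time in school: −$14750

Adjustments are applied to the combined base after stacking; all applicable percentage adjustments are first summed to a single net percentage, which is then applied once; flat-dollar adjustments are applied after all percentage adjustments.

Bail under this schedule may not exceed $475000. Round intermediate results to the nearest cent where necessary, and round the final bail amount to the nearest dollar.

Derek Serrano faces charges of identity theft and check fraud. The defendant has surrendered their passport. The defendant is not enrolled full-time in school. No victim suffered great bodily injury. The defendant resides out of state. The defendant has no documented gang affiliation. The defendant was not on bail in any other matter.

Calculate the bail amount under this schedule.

$24150

Base amounts from the schedule: identity theft $17100; check fraud $7000.
Stacking rule: sum of all bases. $17100 + $7000 = $24100.
Defendant has an out-of-state residence (+50%): $24100 × 1.5 = $36150.
Defendant has surrendered passport (−$12000 flat): $36150 − $12000 = $24150.
$24150 is within the $475000 maximum.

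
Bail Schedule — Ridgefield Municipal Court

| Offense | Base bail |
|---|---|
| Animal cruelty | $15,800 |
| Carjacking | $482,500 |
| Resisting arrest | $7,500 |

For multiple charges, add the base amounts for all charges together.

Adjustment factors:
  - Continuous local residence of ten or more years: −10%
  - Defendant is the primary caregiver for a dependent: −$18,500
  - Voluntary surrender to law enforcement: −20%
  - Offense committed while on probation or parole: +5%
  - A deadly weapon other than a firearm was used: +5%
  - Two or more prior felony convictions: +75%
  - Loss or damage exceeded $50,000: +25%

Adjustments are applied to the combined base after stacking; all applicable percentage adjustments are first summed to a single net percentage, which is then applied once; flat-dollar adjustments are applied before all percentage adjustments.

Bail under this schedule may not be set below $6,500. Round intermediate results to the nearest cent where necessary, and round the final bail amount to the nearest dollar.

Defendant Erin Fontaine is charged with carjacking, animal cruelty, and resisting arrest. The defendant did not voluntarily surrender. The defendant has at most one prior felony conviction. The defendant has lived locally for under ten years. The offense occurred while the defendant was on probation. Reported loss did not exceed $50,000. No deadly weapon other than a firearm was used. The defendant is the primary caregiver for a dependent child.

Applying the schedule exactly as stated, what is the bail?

$511,665

Base amounts from the schedule: carjacking $482,500; animal cruelty $15,800; resisting arrest $7,500.
Stacking rule: sum of all bases. $482,500 + $15,800 + $7,500 = $505,800.
Defendant is the primary caregiver for a dependent (−$18,500 flat): $505,800 − $18,500 = $487,300.
Offense committed while on probation or parole (+5%): $487,300 × 1.05 = $511,665.
$511,665 is at or above the $6,500 minimum.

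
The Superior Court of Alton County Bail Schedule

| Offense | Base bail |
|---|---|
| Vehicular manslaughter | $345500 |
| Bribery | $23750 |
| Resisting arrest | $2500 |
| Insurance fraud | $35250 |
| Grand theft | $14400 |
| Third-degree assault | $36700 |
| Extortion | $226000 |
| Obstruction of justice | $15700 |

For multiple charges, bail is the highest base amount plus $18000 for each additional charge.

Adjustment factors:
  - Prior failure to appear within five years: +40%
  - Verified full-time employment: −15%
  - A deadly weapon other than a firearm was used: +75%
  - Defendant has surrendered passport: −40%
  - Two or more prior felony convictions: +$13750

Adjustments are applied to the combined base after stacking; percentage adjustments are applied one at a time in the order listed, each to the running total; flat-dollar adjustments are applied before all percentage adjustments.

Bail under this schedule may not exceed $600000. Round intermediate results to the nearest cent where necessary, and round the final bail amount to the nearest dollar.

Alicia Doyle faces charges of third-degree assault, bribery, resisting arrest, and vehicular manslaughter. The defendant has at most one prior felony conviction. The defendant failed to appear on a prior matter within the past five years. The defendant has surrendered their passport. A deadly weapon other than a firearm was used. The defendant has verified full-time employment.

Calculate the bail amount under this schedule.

Base amounts from the schedule: third-degree assault $36700; bribery $23750; resisting arrest $2500; vehicular manslaughter $345500.
Stacking rule: highest base plus $18000 per additional charge. Highest is vehicular manslaughter at $345500; 3 additional charges → +$54000. Combined base = $399500.
Prior failure to appear within five years (+40%): $399500 × 1.4 = $559300.
Verified full-time employment (−15%): $559300 × 0.85 = $475405.
A deadly weapon other than a firearm was used (+75%): $475405 × 1.75 = $831958.75.
Defendant has surrendered passport (−40%): $831958.75 × 0.6 = $499175.25.
$499175.25 is within the $600000 maximum.
Rounded to the nearest dollar: $499175.

$499175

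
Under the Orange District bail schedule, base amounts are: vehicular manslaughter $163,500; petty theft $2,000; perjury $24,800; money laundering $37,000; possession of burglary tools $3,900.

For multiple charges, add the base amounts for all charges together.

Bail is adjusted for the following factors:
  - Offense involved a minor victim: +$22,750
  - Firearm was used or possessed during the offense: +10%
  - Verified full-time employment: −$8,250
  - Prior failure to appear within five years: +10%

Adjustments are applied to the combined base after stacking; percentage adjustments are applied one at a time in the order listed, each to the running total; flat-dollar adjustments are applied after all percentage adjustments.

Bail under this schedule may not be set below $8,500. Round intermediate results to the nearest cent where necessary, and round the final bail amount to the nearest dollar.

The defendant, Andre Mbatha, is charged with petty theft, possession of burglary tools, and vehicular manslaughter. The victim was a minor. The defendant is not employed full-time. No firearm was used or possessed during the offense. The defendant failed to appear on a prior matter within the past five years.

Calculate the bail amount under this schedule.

Base amounts from the schedule: petty theft $2,000; possession of burglary tools $3,900; vehicular manslaughter $163,500.
Stacking rule: sum of all bases. $2,000 + $3,900 + $163,500 = $169,400.
Prior failure to appear within five years (+10%): $169,400 × 1.1 = $186,340.
Offense involved a minor victim (+$22,750 flat): $186,340 + $22,750 = $209,090.
$209,090 is at or above the $8,500 minimum.

$209,090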